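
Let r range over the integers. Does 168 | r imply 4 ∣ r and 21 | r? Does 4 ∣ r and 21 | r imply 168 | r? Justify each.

Not equivalent: only (⇒) holds.

(⇒) If 168 ∣ r, write r = 168q. Since 168 = 42·4, r = 4·(42q), so 4 ∣ r; and since 168 = 8·21, r = 21·(8q), so 21 ∣ r.

(⇐) This fails: take r = 84. Both 4 ∣ 84 and 21 ∣ 84, yet 84 is not a multiple of 168 (since 84 = 0·168 + 84), so 168 ∤ 84.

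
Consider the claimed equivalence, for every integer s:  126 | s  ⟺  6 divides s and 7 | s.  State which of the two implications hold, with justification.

(⟹) If 126 ∣ s, write s = 126q. Since 126 = 21·6, s = 6·(21q), so 6 ∣ s; and since 126 = 18·7, s = 7·(18q), so 7 ∣ s.

(⟸) This fails: take s = 42. Both 6 ∣ 42 and 7 ∣ 42, yet 42 is not a multiple of 126 (since 42 = 0·126 + 42), so 126 ∤ 42.

Only the forward direction holds.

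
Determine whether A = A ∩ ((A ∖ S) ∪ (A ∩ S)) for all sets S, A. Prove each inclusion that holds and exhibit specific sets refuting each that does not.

(⟸) Let x ∈ A ∩ ((A ∖ S) ∪ (A ∩ S)). Then either x ∈ A and x ∉ S; or x ∈ S ∩ A. In each case x ∈ A, so A ∩ ((A ∖ S) ∪ (A ∩ S)) ⊆ A.

(⟹) Let x ∈ A. Then either x ∈ A and x ∉ S; or x ∈ S ∩ A. In each case x ∈ A ∩ ((A ∖ S) ∪ (A ∩ S)), so A ⊆ A ∩ ((A ∖ S) ∪ (A ∩ S)).

The two sets are equal.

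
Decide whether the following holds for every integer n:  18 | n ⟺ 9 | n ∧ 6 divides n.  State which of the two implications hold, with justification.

(→) If 18 ∣ n, write n = 18q. Since 18 = 2·9, n = 9·(2q), so 9 ∣ n; and since 18 = 3·6, n = 6·(3q), so 6 ∣ n.

(←) Suppose 9 ∣ n and 6 ∣ n. Any common multiple of 9 and 6 is a multiple of their lcm; here lcm(9, 6) = 9·6/gcd(9, 6) = 54/3 = 18, so 18 ∣ n.

Both implications hold.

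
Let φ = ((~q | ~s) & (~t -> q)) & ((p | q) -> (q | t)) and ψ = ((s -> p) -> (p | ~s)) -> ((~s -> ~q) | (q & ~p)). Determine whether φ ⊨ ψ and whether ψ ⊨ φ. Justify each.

(⇒) fails and (⇐) fails.

(⇒) This fails. Under s = F, t = F, p = T, q = T, the left side is true but the right side is false.

(⇐) This fails. Under s = F, t = F, p = F, q = F, the left side is false but the right side is true.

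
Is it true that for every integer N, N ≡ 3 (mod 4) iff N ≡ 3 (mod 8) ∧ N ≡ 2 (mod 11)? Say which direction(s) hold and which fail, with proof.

Only the reverse direction holds.

(⇒) This fails: N = 3 gives 3 ≡ 3 (mod 4) but 3 ≡ 3 (mod 11), so the conjunction on the right does not hold.

(⇐) Conversely, if N ≡ 3 (mod 8) and N ≡ 2 (mod 11), then by the Chinese remainder theorem N ≡ 35 (mod 88). Since 35 ≡ 3 (mod 4) and 4 ∣ 88, we get N ≡ 3 (mod 4).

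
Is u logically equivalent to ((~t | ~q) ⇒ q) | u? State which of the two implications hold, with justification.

Only the forward implication holds.

(→) Assume the antecedent. If q is true, ((~t | ~q) ⇒ q) | u reduces to true regardless of the other variables. If q is false, the antecedent forces (q = F, t = F, u = T) or (q = F, t = T, u = T), and ((~t | ~q) ⇒ q) | u holds there. Either way ((~t | ~q) ⇒ q) | u holds.

(←) This fails. Under q = T, t = F, u = F, the left side is false but the right side is true.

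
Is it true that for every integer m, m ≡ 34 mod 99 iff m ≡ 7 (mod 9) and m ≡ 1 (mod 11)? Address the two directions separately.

Both directions hold.

(→) Suppose m ≡ 34 (mod 99); write m = 99j + 34. Since 9 ∣ 99, reducing mod 9 gives m ≡ 34 ≡ 7 (mod 9); since 11 ∣ 99, reducing mod 11 gives m ≡ 34 ≡ 1 (mod 11).

(←) Conversely, if m ≡ 7 (mod 9) and m ≡ 1 (mod 11), then by the Chinese remainder theorem m ≡ 34 (mod 99). This is exactly m ≡ 34 (mod 99).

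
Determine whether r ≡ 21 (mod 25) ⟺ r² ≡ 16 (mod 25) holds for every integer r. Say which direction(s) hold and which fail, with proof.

(→) Suppose r ≡ 21 (mod 25). Write r = 25j + 21. Then (25j + 21)² = 625j² + 1050j + 441 = 25(25j² + 42j + 17) + 16, so r² ≡ 16 (mod 25).

(←) This fails: take r = 4. Then 4² = 16 ≡ 16 (mod 25), yet 4 ≡ 4 (mod 25), not 21.

Not equivalent: only (⇒) holds.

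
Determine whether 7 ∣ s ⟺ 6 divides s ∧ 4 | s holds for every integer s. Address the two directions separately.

Neither direction holds.

Forward direction. This fails: take s = 7. Certainly 7 ∣ 7, but 6 ∤ 7.

Converse. This fails: take s = 12. Both 6 ∣ 12 and 4 ∣ 12, yet 12 is not a multiple of 7 (since 12 = 1·7 + 5), so 7 ∤ 12.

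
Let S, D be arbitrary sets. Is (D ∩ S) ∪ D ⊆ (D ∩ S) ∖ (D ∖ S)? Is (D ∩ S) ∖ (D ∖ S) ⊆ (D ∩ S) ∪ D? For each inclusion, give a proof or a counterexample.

(⟹) This inclusion fails. Take S = ∅, D = {1}; then 1 ∈ (D ∩ S) ∪ D but 1 ∉ (D ∩ S) ∖ (D ∖ S).

(⟸) Let x ∈ (D ∩ S) ∖ (D ∖ S). Then x ∈ S ∩ D, from which x ∈ (D ∩ S) ∪ D.

(⊆) fails; (⊇) holds.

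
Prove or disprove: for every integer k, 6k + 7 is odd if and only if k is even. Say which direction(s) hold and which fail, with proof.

(⟸) Suppose k is even. Since 6 is even, 6k is even for every k, so 6k + 7 has the same parity as 7, which is odd. Hence 6k + 7 is odd.

(⟹) This fails: take k = 1. Then 6k + 7 = 13, which is odd, yet k = 1 is odd, not even.

(⇒) fails; (⇐) holds.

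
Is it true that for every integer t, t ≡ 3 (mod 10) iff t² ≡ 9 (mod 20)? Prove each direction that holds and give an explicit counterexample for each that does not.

[⇐] This fails: take t = 7. Then 7² = 49 ≡ 9 (mod 20), yet 7 ≡ 7 (mod 10), not 3.

[⇒] Suppose t ≡ 3 (mod 10). Working modulo 20, t ∈ {3, 13}; for each such r, r² ≡ 9 (mod 20).

The forward direction holds; the converse fails.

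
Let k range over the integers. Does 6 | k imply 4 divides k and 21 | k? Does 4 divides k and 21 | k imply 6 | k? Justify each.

Converse. Suppose 4 ∣ k and 21 ∣ k. Any common multiple of 4 and 21 is a multiple of their lcm; here gcd(4, 21) = 1, so lcm(4, 21) = 4·21 = 84, so 84 ∣ k. Since 6 ∣ 84, it follows that 6 ∣ k.

Forward direction. This fails: take k = 6. Certainly 6 ∣ 6, but 4 ∤ 6.

Not equivalent: only (⇐) holds.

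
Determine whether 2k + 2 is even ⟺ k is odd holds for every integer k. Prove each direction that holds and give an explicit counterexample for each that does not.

The forward direction fails; the converse holds.

[⇒] This fails: take k = 2. Then 2k + 2 = 6, which is even, yet k = 2 is even, not odd.

[⇐] Suppose k is odd. Since 2 is even, 2k is even for every k, so 2k + 2 has the same parity as 2, which is even. Hence 2k + 2 is even.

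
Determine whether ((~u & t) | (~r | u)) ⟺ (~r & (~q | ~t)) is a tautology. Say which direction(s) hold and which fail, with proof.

(→) This fails. Under u = T, t = F, r = T, q = F, the left side is true but the right side is false.

(←) Assume the antecedent. If r is true, the antecedent cannot hold. If r is false, (~u & t) | (~r | u) reduces to true regardless of the other variables. Either way (~u & t) | (~r | u) holds.

Only the reverse direction holds.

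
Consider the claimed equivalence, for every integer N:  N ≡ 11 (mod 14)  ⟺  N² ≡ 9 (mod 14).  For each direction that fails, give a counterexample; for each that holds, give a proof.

(⇒) Suppose N ≡ 11 (mod 14). Write N = 14j + 11. Then (14j + 11)² = 196j² + 308j + 121 = 14(14j² + 22j + 8) + 9, so N² ≡ 9 (mod 14).

(⇐) This fails: take N = 3. Then 3² = 9 ≡ 9 (mod 14), yet 3 ≡ 3 (mod 14), not 11.

(⇒) holds; (⇐) fails.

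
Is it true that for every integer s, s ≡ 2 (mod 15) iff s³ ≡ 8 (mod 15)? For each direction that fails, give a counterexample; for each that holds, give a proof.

(→) Suppose s ≡ 2 (mod 15). Write s = 15j + 2. Then (15j + 2)³ = 3375j³ + 1350j² + 180j + 8 = 15(225j³ + 90j² + 12j) + 8, so s³ ≡ 8 (mod 15).

(←) Conversely, suppose s³ ≡ 8 (mod 15). The only residue r in {0, …, 14} with r³ ≡ 8 (mod 15) is r = 2, so s ≡ 2 (mod 15).

Both implications hold.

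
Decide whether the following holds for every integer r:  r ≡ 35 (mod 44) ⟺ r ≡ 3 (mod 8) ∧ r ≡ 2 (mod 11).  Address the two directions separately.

The forward direction fails; the converse holds.

[⇐] If r ≡ 3 (mod 8) and r ≡ 2 (mod 11), then by the Chinese remainder theorem r ≡ 35 (mod 88). Since 35 ≡ 35 (mod 44) and 44 ∣ 88, we get r ≡ 35 (mod 44).

[⇒] This fails: r = 79 gives 79 ≡ 35 (mod 44) but 79 ≡ 7 (mod 8), so the conjunction on the right does not hold.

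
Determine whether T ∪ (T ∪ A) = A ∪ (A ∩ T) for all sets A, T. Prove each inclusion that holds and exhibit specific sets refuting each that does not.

Only the reverse inclusion holds.

Forward inclusion. This inclusion fails. Take A = ∅, T = {1}; then 1 ∈ T ∪ (T ∪ A) but 1 ∉ A ∪ (A ∩ T).

Reverse inclusion. Let x ∈ A ∪ (A ∩ T). Then either x ∈ A and x ∉ T; or x ∈ A ∩ T. In each case x ∈ T ∪ (T ∪ A), so A ∪ (A ∩ T) ⊆ T ∪ (T ∪ A).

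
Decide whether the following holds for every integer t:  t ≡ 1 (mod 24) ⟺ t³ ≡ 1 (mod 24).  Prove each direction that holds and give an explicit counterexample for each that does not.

Converse. Suppose t³ ≡ 1 (mod 24). The only residue r in {0, …, 23} with r³ ≡ 1 (mod 24) is r = 1, so t ≡ 1 (mod 24).

Forward direction. Suppose t ≡ 1 (mod 24). Write t = 24j + 1. Then (24j + 1)³ = 13824j³ + 1728j² + 72j + 1 = 24(576j³ + 72j² + 3j) + 1, so t³ ≡ 1 (mod 24).

Both implications hold.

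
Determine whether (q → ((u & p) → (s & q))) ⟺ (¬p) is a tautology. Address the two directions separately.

(⟸) Assume the antecedent. If p is true, the antecedent cannot hold. If p is false, q → ((u & p) → (s & q)) reduces to true regardless of the other variables. Either way q → ((u & p) → (s & q)) holds.

(⟹) This fails. Under p = T, q = F, u = F, s = F, the left side is true but the right side is false.

The forward direction fails; the converse holds.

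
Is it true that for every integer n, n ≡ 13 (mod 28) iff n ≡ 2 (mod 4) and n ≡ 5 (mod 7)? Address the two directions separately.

(⇒) fails and (⇐) fails.

Forward direction. This fails: n = 13 gives 13 ≡ 13 (mod 28) but 13 ≡ 1 (mod 4), so the conjunction on the right does not hold.

Converse. This fails: n = 26 satisfies both congruences on the right (26 ≡ 2 mod 4 and 26 ≡ 5 mod 7) yet 26 ≡ 26 (mod 28), not 13.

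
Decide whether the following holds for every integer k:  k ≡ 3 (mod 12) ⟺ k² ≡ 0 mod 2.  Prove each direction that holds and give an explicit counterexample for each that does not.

[⇒] This fails: take k = 3. Then 3 ≡ 3 (mod 12), but 3² = 9 ≡ 1 (mod 2), not 0.

[⇐] This fails: take k = 0. Then 0² = 0 ≡ 0 (mod 2), yet 0 ≡ 0 (mod 12), not 3.

(⇒) fails and (⇐) fails.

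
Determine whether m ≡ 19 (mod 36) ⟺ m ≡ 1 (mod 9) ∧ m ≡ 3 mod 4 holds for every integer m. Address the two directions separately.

Both directions hold; the statement is true.

Forward direction. Suppose m ≡ 19 (mod 36); write m = 36j + 19. Since 9 ∣ 36, reducing mod 9 gives m ≡ 19 ≡ 1 (mod 9); since 4 ∣ 36, reducing mod 4 gives m ≡ 19 ≡ 3 (mod 4).

Converse. If m ≡ 1 (mod 9) and m ≡ 3 (mod 4), then by the Chinese remainder theorem m ≡ 19 (mod 36). This is exactly m ≡ 19 (mod 36).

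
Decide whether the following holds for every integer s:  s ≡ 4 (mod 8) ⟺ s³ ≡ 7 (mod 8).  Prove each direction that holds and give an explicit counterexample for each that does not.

[⇒] This fails: take s = 4. Then 4 ≡ 4 (mod 8), but 4³ = 64 ≡ 0 (mod 8), not 7.

[⇐] This fails: take s = 7. Then 7³ = 343 ≡ 7 (mod 8), yet 7 ≡ 7 (mod 8), not 4.

Neither implication holds.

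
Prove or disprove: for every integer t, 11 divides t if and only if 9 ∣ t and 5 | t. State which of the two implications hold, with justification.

(⇒) This fails: take t = 11. Certainly 11 ∣ 11, but 9 ∤ 11.

(⇐) This fails: take t = 45. Both 9 ∣ 45 and 5 ∣ 45, yet 45 is not a multiple of 11 (since 45 = 4·11 + 1), so 11 ∤ 45.

Neither direction holds.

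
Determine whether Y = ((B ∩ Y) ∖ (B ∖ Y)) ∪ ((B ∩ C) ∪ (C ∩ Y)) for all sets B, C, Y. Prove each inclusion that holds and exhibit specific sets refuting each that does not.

Both inclusions fail.

Forward inclusion. This inclusion fails. Take B = ∅, C = ∅, Y = {1}; then 1 ∈ Y but 1 ∉ ((B ∩ Y) ∖ (B ∖ Y)) ∪ ((B ∩ C) ∪ (C ∩ Y)).

Reverse inclusion. This inclusion fails. Take B = {1}, C = {1}, Y = ∅; then 1 ∈ ((B ∩ Y) ∖ (B ∖ Y)) ∪ ((B ∩ C) ∪ (C ∩ Y)) but 1 ∉ Y.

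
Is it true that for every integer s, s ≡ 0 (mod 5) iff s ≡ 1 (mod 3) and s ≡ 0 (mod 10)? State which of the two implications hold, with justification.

The forward direction fails; the converse holds.

[⇒] This fails: s = 0 gives 0 ≡ 0 (mod 5) but 0 ≡ 0 (mod 3), so the conjunction on the right does not hold.

[⇐] Conversely, if s ≡ 1 (mod 3) and s ≡ 0 (mod 10), then by the Chinese remainder theorem s ≡ 10 (mod 30). Since 10 ≡ 0 (mod 5) and 5 ∣ 30, we get s ≡ 0 (mod 5).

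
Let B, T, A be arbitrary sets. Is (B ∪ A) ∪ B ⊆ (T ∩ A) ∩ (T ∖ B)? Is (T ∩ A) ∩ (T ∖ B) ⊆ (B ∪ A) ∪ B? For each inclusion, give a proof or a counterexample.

Forward inclusion. This inclusion fails. Take B = {1}, T = ∅, A = ∅; then 1 ∈ (B ∪ A) ∪ B but 1 ∉ (T ∩ A) ∩ (T ∖ B).

Reverse inclusion. Let x ∈ (T ∩ A) ∩ (T ∖ B). Then x ∈ T ∩ A and x ∉ B, from which x ∈ (B ∪ A) ∪ B.

The sets are not equal: only the reverse inclusion holds.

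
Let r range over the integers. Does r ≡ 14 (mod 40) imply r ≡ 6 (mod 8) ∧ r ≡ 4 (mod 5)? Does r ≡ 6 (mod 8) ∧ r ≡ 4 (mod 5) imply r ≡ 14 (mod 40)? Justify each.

[⇐] If r ≡ 6 (mod 8) and r ≡ 4 (mod 5), then by the Chinese remainder theorem r ≡ 14 (mod 40). This is exactly r ≡ 14 (mod 40).

[⇒] Suppose r ≡ 14 (mod 40); write r = 40j + 14. Since 8 ∣ 40, reducing mod 8 gives r ≡ 14 ≡ 6 (mod 8); since 5 ∣ 40, reducing mod 5 gives r ≡ 14 ≡ 4 (mod 5).

Equivalent; both directions hold.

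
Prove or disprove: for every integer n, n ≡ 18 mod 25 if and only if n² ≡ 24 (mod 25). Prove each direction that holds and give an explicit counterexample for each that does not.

(⇒) holds; (⇐) fails.

(→) Suppose n ≡ 18 mod 25. Write n = 25j + 18. Then (25j + 18)² = 625j² + 900j + 324 = 25(25j² + 36j + 12) + 24, so n² ≡ 24 (mod 25).

(←) This fails: take n = 7. Then 7² = 49 ≡ 24 (mod 25), yet 7 ≡ 7 (mod 25), not 18.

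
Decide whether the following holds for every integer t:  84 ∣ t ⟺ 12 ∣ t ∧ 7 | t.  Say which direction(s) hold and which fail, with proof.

Both directions hold.

(→) If 84 ∣ t, write t = 84q. Since 84 = 7·12, t = 12·(7q), so 12 ∣ t; and since 84 = 12·7, t = 7·(12q), so 7 ∣ t.

(←) Suppose 12 ∣ t and 7 ∣ t. Any common multiple of 12 and 7 is a multiple of their lcm; here gcd(12, 7) = 1, so lcm(12, 7) = 12·7 = 84, so 84 ∣ t.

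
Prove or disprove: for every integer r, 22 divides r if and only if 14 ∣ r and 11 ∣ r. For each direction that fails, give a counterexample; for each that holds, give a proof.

(⇐) Suppose 14 ∣ r and 11 ∣ r. Any common multiple of 14 and 11 is a multiple of their lcm; here gcd(14, 11) = 1, so lcm(14, 11) = 14·11 = 154, so 154 ∣ r. Since 22 ∣ 154, it follows that 22 ∣ r.

(⇒) This fails: take r = 22. Certainly 22 ∣ 22, but 14 ∤ 22.

The forward direction fails; the converse holds.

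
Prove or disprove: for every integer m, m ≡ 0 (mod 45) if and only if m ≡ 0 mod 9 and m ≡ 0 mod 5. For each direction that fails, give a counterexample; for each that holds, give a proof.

(→) Suppose m ≡ 0 (mod 45); write m = 45j + 0. Since 9 ∣ 45, reducing mod 9 gives m ≡ 0 (mod 9); since 5 ∣ 45, reducing mod 5 gives m ≡ 0 (mod 5).

(←) Conversely, if m ≡ 0 (mod 9) and m ≡ 0 (mod 5), then by the Chinese remainder theorem m ≡ 0 (mod 45). This is exactly m ≡ 0 (mod 45).

The biconditional holds.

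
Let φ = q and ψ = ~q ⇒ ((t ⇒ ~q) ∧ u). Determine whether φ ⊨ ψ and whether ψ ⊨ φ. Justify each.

(⇐) This fails. Under q = F, t = F, u = T, the left side is false but the right side is true.

(⇒) Assume the antecedent. If q is true, ~q ⇒ ((t ⇒ ~q) ∧ u) reduces to true regardless of the other variables. If q is false, the antecedent cannot hold. Either way ~q ⇒ ((t ⇒ ~q) ∧ u) holds.

Not equivalent: only (⇒) holds.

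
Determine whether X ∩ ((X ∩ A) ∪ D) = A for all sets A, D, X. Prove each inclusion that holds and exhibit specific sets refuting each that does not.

Both inclusions fail.

Forward inclusion. This inclusion fails. Take A = ∅, D = {1}, X = {1}; then 1 ∈ X ∩ ((X ∩ A) ∪ D) but 1 ∉ A.

Reverse inclusion. This inclusion fails. Take A = {1}, D = ∅, X = ∅; then 1 ∈ A but 1 ∉ X ∩ ((X ∩ A) ∪ D).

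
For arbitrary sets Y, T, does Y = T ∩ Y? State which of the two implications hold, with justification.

Only the reverse inclusion holds.

Forward inclusion. This inclusion fails. Take Y = {1}, T = ∅; then 1 ∈ Y but 1 ∉ T ∩ Y.

Reverse inclusion. Let x ∈ T ∩ Y. Then x ∈ Y ∩ T, from which x ∈ Y.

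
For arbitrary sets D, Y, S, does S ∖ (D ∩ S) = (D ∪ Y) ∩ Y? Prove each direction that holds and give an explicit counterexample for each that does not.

Forward inclusion. This inclusion fails. Take D = ∅, Y = ∅, S = {1}; then 1 ∈ S ∖ (D ∩ S) but 1 ∉ (D ∪ Y) ∩ Y.

Reverse inclusion. This inclusion fails. Take D = ∅, Y = {1}, S = ∅; then 1 ∈ (D ∪ Y) ∩ Y but 1 ∉ S ∖ (D ∩ S).

Both inclusions fail.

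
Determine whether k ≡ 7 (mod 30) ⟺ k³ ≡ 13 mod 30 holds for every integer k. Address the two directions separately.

(⟸) Suppose k³ ≡ 13 (mod 30). The only residue r in {0, …, 29} with r³ ≡ 13 (mod 30) is r = 7, so k ≡ 7 (mod 30).

(⟹) Suppose k ≡ 7 (mod 30). Write k = 30j + 7. Then (30j + 7)³ = 27000j³ + 18900j² + 4410j + 343 = 30(900j³ + 630j² + 147j + 11) + 13, so k³ ≡ 13 (mod 30).

Both directions hold; the statement is true.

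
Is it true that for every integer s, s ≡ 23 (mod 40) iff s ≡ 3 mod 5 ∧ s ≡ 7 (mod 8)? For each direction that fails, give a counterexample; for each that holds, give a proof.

[⇐] If s ≡ 3 (mod 5) and s ≡ 7 (mod 8), then by the Chinese remainder theorem s ≡ 23 (mod 40). This is exactly s ≡ 23 (mod 40).

[⇒] Suppose s ≡ 23 (mod 40); write s = 40j + 23. Since 5 ∣ 40, reducing mod 5 gives s ≡ 23 ≡ 3 (mod 5); since 8 ∣ 40, reducing mod 8 gives s ≡ 23 ≡ 7 (mod 8).

Both implications hold.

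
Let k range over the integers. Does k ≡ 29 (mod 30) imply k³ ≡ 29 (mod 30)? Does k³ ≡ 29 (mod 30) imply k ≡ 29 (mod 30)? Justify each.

(⇒) Suppose k ≡ 29 (mod 30). Write k = 30j + 29. Then (30j + 29)³ = 27000j³ + 78300j² + 75690j + 24389 = 30(900j³ + 2610j² + 2523j + 812) + 29, so k³ ≡ 29 (mod 30).

(⇐) Conversely, suppose k³ ≡ 29 (mod 30). The only residue r in {0, …, 29} with r³ ≡ 29 (mod 30) is r = 29, so k ≡ 29 (mod 30).

Both implications hold.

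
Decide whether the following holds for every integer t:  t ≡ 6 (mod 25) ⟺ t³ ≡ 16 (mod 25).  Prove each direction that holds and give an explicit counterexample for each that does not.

Both directions hold.

(→) Suppose t ≡ 6 (mod 25). Write t = 25j + 6. Then (25j + 6)³ = 15625j³ + 11250j² + 2700j + 216 = 25(625j³ + 450j² + 108j + 8) + 16, so t³ ≡ 16 (mod 25).

(←) Conversely, suppose t³ ≡ 16 (mod 25). The only residue r in {0, …, 24} with r³ ≡ 16 (mod 25) is r = 6, so t ≡ 6 (mod 25).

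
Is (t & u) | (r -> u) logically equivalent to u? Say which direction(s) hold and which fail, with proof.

(⟸) Assume the antecedent. If t is true, the antecedent forces (t = T, r = F, u = T) or (t = T, r = T, u = T), and (t & u) | (r -> u) holds there. If t is false, the antecedent forces (t = F, r = F, u = T) or (t = F, r = T, u = T), and (t & u) | (r -> u) holds there. Either way (t & u) | (r -> u) holds.

(⟹) This fails. Under t = F, r = F, u = F, the left side is true but the right side is false.

Not equivalent: only (⇐) holds.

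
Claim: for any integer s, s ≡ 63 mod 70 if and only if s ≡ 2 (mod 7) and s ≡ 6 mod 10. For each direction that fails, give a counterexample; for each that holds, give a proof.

Both directions fail.

Forward direction. This fails: s = 63 gives 63 ≡ 63 (mod 70) but 63 ≡ 0 (mod 7), so the conjunction on the right does not hold.

Converse. This fails: s = 16 satisfies both congruences on the right (16 ≡ 2 mod 7 and 16 ≡ 6 mod 10) yet 16 ≡ 16 (mod 70), not 63.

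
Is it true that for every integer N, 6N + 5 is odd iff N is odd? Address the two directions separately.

[⇒] This fails: take N = 0. Then 6N + 5 = 5, which is odd, yet N = 0 is even, not odd.

[⇐] Suppose N is odd. Since 6 is even, 6N is even for every N, so 6N + 5 has the same parity as 5, which is odd. Hence 6N + 5 is odd.

Not equivalent: only (⇐) holds.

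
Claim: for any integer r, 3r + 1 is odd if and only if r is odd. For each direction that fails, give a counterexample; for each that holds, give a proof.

(→) This fails: r = 4 gives 3r + 1 = 13, which is odd, but 4 is even, not odd.

(←) This also fails: r = 5 is odd, but 3r + 1 = 16 is even, not odd.

Neither direction holds.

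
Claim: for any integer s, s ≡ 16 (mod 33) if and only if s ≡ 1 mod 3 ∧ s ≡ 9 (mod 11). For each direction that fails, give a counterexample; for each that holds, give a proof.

(⇒) fails and (⇐) fails.

Forward direction. This fails: s = 16 gives 16 ≡ 16 (mod 33) but 16 ≡ 5 (mod 11), so the conjunction on the right does not hold.

Converse. This fails: s = 31 satisfies both congruences on the right (31 ≡ 1 mod 3 and 31 ≡ 9 mod 11) yet 31 ≡ 31 (mod 33), not 16.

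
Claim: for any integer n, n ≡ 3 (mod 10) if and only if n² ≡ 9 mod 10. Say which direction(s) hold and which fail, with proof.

(⇒) Suppose n ≡ 3 (mod 10). Write n = 10j + 3. Then (10j + 3)² = 100j² + 60j + 9 = 10(10j² + 6j) + 9, so n² ≡ 9 (mod 10).

(⇐) This fails: take n = 7. Then 7² = 49 ≡ 9 (mod 10), yet 7 ≡ 7 (mod 10), not 3.

Only the forward implication holds.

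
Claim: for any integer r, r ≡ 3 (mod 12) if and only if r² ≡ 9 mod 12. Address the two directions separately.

(⇒) Suppose r ≡ 3 (mod 12). Write r = 12j + 3. Then (12j + 3)² = 144j² + 72j + 9 = 12(12j² + 6j) + 9, so r² ≡ 9 (mod 12).

(⇐) This fails: take r = 9. Then 9² = 81 ≡ 9 (mod 12), yet 9 ≡ 9 (mod 12), not 3.

Not equivalent: only (⇒) holds.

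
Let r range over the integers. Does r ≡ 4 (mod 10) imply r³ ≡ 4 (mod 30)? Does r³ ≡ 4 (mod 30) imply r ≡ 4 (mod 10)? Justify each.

The forward direction fails; the converse holds.

[⇒] This fails: take r = 14. Then 14 ≡ 4 (mod 10), but 14³ = 2744 ≡ 14 (mod 30), not 4.

[⇐] Conversely, the residues r modulo 30 with r³ ≡ 4 (mod 30) are exactly {4}, and each is ≡ 4 (mod 10).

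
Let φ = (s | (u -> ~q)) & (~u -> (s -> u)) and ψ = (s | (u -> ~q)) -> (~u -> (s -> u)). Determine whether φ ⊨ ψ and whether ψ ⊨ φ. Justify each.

The forward direction holds; the converse fails.

(→) Assume the antecedent. If s is true, the antecedent forces (q = F, s = T, u = T) or (q = T, s = T, u = T), and the consequent holds there. If s is false, the consequent reduces to true regardless of the other variables. Either way the consequent holds.

(←) This fails. Under q = T, s = F, u = T, the left side is false but the right side is true.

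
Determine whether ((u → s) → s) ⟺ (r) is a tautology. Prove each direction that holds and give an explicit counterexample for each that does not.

Both directions fail.

(⟹) This fails. Under s = T, u = F, r = F, the left side is true but the right side is false.

(⟸) This fails. Under s = F, u = F, r = T, the left side is false but the right side is true.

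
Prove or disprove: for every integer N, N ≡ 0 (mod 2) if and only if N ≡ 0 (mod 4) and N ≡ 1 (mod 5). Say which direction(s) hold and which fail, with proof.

Only the converse holds.

[⇐] If N ≡ 0 (mod 4) and N ≡ 1 (mod 5), then by the Chinese remainder theorem N ≡ 16 (mod 20). Since 16 ≡ 0 (mod 2) and 2 ∣ 20, we get N ≡ 0 (mod 2).

[⇒] This fails: N = 0 gives 0 ≡ 0 (mod 2) but 0 ≡ 0 (mod 5), so the conjunction on the right does not hold.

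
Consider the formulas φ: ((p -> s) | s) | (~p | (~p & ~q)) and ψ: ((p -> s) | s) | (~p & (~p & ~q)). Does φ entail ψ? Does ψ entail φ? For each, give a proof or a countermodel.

(←) Assume the antecedent. If p is true, the antecedent forces (q = F, p = T, s = T) or (q = T, p = T, s = T), and the consequent holds there. If p is false, the consequent reduces to true regardless of the other variables. Either way the consequent holds.

(→) Assume the antecedent. If p is true, the antecedent forces (q = F, p = T, s = T) or (q = T, p = T, s = T), and the consequent holds there. If p is false, the consequent reduces to true regardless of the other variables. Either way the consequent holds.

Both implications hold.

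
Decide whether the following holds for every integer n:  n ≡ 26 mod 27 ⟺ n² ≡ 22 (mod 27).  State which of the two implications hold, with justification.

(⟹) This fails: take n = 26. Then 26 ≡ 26 (mod 27), but 26² = 676 ≡ 1 (mod 27), not 22.

(⟸) This fails: take n = 7. Then 7² = 49 ≡ 22 (mod 27), yet 7 ≡ 7 (mod 27), not 26.

Both directions fail.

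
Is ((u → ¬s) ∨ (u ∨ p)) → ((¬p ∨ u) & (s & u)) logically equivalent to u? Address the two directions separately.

[⇒] Assume the antecedent. If p is true, the antecedent forces (p = T, s = T, u = T), and u holds there. If p is false, the antecedent forces (p = F, s = T, u = T), and u holds there. Either way u holds.

[⇐] This fails. Under p = F, s = F, u = T, the left side is false but the right side is true.

The forward direction holds; the converse fails.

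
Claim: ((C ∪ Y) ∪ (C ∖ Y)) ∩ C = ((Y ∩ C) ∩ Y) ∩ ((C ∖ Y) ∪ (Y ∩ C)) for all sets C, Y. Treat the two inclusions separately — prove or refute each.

Only the reverse inclusion holds.

Reverse inclusion. Let x ∈ ((Y ∩ C) ∩ Y) ∩ ((C ∖ Y) ∪ (Y ∩ C)). Then x ∈ C ∩ Y, from which x ∈ ((C ∪ Y) ∪ (C ∖ Y)) ∩ C.

Forward inclusion. This inclusion fails. Take C = {1}, Y = ∅; then 1 ∈ ((C ∪ Y) ∪ (C ∖ Y)) ∩ C but 1 ∉ ((Y ∩ C) ∩ Y) ∩ ((C ∖ Y) ∪ (Y ∩ C)).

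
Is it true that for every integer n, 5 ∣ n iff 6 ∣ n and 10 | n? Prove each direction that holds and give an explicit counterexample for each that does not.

(⟹) This fails: take n = 5. Certainly 5 ∣ 5, but 6 ∤ 5.

(⟸) Suppose 6 ∣ n and 10 ∣ n. Any common multiple of 6 and 10 is a multiple of their lcm; here lcm(6, 10) = 6·10/gcd(6, 10) = 60/2 = 30, so 30 ∣ n. Since 5 ∣ 30, it follows that 5 ∣ n.

Only the reverse direction holds.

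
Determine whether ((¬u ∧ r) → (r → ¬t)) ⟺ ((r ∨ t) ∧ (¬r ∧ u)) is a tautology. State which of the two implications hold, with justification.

(⇒) fails; (⇐) holds.

[⇒] This fails. Under u = F, r = F, t = F, the left side is true but the right side is false.

[⇐] Assume the antecedent. If u is true, (¬u ∧ r) → (r → ¬t) reduces to true regardless of the other variables. If u is false, the antecedent cannot hold. Either way (¬u ∧ r) → (r → ¬t) holds.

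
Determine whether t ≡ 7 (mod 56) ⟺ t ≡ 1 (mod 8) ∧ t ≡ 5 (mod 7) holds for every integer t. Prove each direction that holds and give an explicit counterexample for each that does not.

Neither implication holds.

(⇒) This fails: t = 7 gives 7 ≡ 7 (mod 56) but 7 ≡ 7 (mod 8), so the conjunction on the right does not hold.

(⇐) This fails: t = 33 satisfies both congruences on the right (33 ≡ 1 mod 8 and 33 ≡ 5 mod 7) yet 33 ≡ 33 (mod 56), not 7.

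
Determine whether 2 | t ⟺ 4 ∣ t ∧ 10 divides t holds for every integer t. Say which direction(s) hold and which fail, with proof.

[⇐] Suppose 4 ∣ t and 10 ∣ t. Any common multiple of 4 and 10 is a multiple of their lcm; here lcm(4, 10) = 4·10/gcd(4, 10) = 40/2 = 20, so 20 ∣ t. Since 2 ∣ 20, it follows that 2 ∣ t.

[⇒] This fails: take t = 2. Certainly 2 ∣ 2, but 4 ∤ 2.

(⇒) fails; (⇐) holds.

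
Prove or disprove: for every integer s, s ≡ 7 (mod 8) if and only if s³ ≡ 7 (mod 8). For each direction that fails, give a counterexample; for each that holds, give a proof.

Equivalent; both directions hold.

Forward direction. Suppose s ≡ 7 (mod 8). Write s = 8j + 7. Then (8j + 7)³ = 512j³ + 1344j² + 1176j + 343 = 8(64j³ + 168j² + 147j + 42) + 7, so s³ ≡ 7 (mod 8).

Converse. Suppose s³ ≡ 7 (mod 8). The only residue r in {0, …, 7} with r³ ≡ 7 (mod 8) is r = 7, so s ≡ 7 (mod 8).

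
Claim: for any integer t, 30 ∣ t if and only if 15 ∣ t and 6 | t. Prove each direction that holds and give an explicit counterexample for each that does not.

(⇒) If 30 ∣ t, write t = 30q. Since 30 = 2·15, t = 15·(2q), so 15 ∣ t; and since 30 = 5·6, t = 6·(5q), so 6 ∣ t.

(⇐) Suppose 15 ∣ t and 6 ∣ t. Any common multiple of 15 and 6 is a multiple of their lcm; here lcm(15, 6) = 15·6/gcd(15, 6) = 90/3 = 30, so 30 ∣ t.

Both directions hold; the statement is true.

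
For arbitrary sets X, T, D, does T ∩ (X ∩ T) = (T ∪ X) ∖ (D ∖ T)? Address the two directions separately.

(⟹) Let x ∈ T ∩ (X ∩ T). Then either x ∈ X ∩ T and x ∉ D; or x ∈ X ∩ T ∩ D. In each case x ∈ (T ∪ X) ∖ (D ∖ T), so T ∩ (X ∩ T) ⊆ (T ∪ X) ∖ (D ∖ T).

(⟸) This inclusion fails. Take X = {1}, T = ∅, D = ∅; then 1 ∈ (T ∪ X) ∖ (D ∖ T) but 1 ∉ T ∩ (X ∩ T).

The sets are not equal: only the forward inclusion holds.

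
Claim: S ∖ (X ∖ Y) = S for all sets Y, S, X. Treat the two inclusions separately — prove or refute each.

(⊆) holds; (⊇) fails.

(⊆) Let x ∈ S ∖ (X ∖ Y). Then either x ∈ S and x ∉ Y, X; or x ∈ Y ∩ S and x ∉ X; or x ∈ Y ∩ S ∩ X. In each case x ∈ S, so S ∖ (X ∖ Y) ⊆ S.

(⊇) This inclusion fails. Take Y = ∅, S = {1}, X = {1}; then 1 ∈ S but 1 ∉ S ∖ (X ∖ Y).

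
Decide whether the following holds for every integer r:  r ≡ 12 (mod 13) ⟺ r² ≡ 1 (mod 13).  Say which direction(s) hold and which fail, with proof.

Not equivalent: only (⇒) holds.

(⟹) Suppose r ≡ 12 (mod 13). Write r = 13j + 12. Then (13j + 12)² = 169j² + 312j + 144 = 13(13j² + 24j + 11) + 1, so r² ≡ 1 (mod 13).

(⟸) This fails: take r = 1. Then 1² = 1 ≡ 1 (mod 13), yet 1 ≡ 1 (mod 13), not 12.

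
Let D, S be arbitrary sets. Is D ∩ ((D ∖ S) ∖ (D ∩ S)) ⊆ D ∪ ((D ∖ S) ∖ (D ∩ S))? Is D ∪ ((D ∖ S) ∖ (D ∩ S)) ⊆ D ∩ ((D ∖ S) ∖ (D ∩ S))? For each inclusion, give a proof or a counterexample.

Only the forward inclusion holds.

(⊆) Let x ∈ D ∩ ((D ∖ S) ∖ (D ∩ S)). Then x ∈ D and x ∉ S, from which x ∈ D ∪ ((D ∖ S) ∖ (D ∩ S)).

(⊇) This inclusion fails. Take D = {1}, S = {1}; then 1 ∈ D ∪ ((D ∖ S) ∖ (D ∩ S)) but 1 ∉ D ∩ ((D ∖ S) ∖ (D ∩ S)).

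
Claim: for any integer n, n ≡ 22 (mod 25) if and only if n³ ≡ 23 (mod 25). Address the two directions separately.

Both directions hold; the statement is true.

Forward direction. Suppose n ≡ 22 (mod 25). Write n = 25j + 22. Then (25j + 22)³ = 15625j³ + 41250j² + 36300j + 10648 = 25(625j³ + 1650j² + 1452j + 425) + 23, so n³ ≡ 23 (mod 25).

Converse. Suppose n³ ≡ 23 (mod 25). The only residue r in {0, …, 24} with r³ ≡ 23 (mod 25) is r = 22, so n ≡ 22 (mod 25).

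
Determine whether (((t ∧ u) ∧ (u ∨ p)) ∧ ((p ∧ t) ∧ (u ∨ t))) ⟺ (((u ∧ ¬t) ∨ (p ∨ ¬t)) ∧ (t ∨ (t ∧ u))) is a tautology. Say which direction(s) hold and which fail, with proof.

Not equivalent: only (⇒) holds.

(→) Assume the antecedent. If u is true, the antecedent forces (u = T, p = T, t = T), and the consequent holds there. If u is false, the antecedent cannot hold. Either way the consequent holds.

(←) This fails. Under u = F, p = T, t = T, the left side is false but the right side is true.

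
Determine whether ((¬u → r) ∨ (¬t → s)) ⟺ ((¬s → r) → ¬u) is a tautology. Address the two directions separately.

(⇒) fails and (⇐) fails.

Forward direction. This fails. Under s = T, u = T, r = F, t = F, the left side is true but the right side is false.

Converse. This fails. Under s = F, u = F, r = F, t = F, the left side is false but the right side is true.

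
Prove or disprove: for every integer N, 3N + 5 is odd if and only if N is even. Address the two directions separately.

(→) Suppose 3N + 5 is odd. Since 3 is odd, 3N and N have the same parity, so 3N + 5 ≡ N + 5 (mod 2). As 5 is odd, 3N + 5 is odd exactly when N is even. Thus N is even.

(←) Conversely, suppose N is even; write N = 2j. Then 3N + 5 = 3·(2j) + 5 = 2·3j + 5, which is odd.

The biconditional holds.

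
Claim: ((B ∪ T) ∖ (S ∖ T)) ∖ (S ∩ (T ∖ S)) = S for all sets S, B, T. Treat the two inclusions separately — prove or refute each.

Forward inclusion. This inclusion fails. Take S = ∅, B = {1}, T = ∅; then 1 ∈ ((B ∪ T) ∖ (S ∖ T)) ∖ (S ∩ (T ∖ S)) but 1 ∉ S.

Reverse inclusion. This inclusion fails. Take S = {1}, B = ∅, T = ∅; then 1 ∈ S but 1 ∉ ((B ∪ T) ∖ (S ∖ T)) ∖ (S ∩ (T ∖ S)).

(⊆) fails and (⊇) fails.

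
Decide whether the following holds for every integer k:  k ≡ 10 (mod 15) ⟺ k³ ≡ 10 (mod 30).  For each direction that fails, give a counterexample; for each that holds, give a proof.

(⟹) This fails: take k = 25. Then 25 ≡ 10 (mod 15), but 25³ = 15625 ≡ 25 (mod 30), not 10.

(⟸) Conversely, the residues r modulo 30 with r³ ≡ 10 (mod 30) are exactly {10}, and each is ≡ 10 (mod 15).

Not equivalent: only (⇐) holds.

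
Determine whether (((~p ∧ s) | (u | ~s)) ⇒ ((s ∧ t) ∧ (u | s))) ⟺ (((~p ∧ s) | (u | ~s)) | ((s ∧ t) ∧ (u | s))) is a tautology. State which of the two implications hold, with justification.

(⇒) This fails. Under p = T, s = T, t = F, u = F, the left side is true but the right side is false.

(⇐) This fails. Under p = F, s = F, t = F, u = F, the left side is false but the right side is true.

Both directions fail.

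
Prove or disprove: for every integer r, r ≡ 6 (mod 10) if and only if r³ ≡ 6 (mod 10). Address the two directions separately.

Equivalent; both directions hold.

(⇒) Suppose r ≡ 6 (mod 10). Write r = 10j + 6. Then (10j + 6)³ = 1000j³ + 1800j² + 1080j + 216 = 10(100j³ + 180j² + 108j + 21) + 6, so r³ ≡ 6 (mod 10).

(⇐) Conversely, suppose r³ ≡ 6 (mod 10). The only residue r in {0, …, 9} with r³ ≡ 6 (mod 10) is r = 6, so r ≡ 6 (mod 10).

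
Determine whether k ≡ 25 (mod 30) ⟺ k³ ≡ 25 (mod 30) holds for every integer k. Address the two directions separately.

(→) Suppose k ≡ 25 (mod 30). Write k = 30j + 25. Then (30j + 25)³ = 27000j³ + 67500j² + 56250j + 15625 = 30(900j³ + 2250j² + 1875j + 520) + 25, so k³ ≡ 25 (mod 30).

(←) Conversely, suppose k³ ≡ 25 (mod 30). The only residue r in {0, …, 29} with r³ ≡ 25 (mod 30) is r = 25, so k ≡ 25 (mod 30).

Both directions hold; the statement is true.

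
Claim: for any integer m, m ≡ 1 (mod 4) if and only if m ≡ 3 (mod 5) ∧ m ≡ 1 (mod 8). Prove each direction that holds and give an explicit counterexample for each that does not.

Forward direction. This fails: m = 1 gives 1 ≡ 1 (mod 4) but 1 ≡ 1 (mod 5), so the conjunction on the right does not hold.

Converse. If m ≡ 3 (mod 5) and m ≡ 1 (mod 8), then by the Chinese remainder theorem m ≡ 33 (mod 40). Since 33 ≡ 1 (mod 4) and 4 ∣ 40, we get m ≡ 1 (mod 4).

The forward direction fails; the converse holds.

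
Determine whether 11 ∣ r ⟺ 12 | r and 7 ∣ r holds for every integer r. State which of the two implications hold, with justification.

[⇒] This fails: take r = 11. Certainly 11 ∣ 11, but 12 ∤ 11.

[⇐] This fails: take r = 84. Both 12 ∣ 84 and 7 ∣ 84, yet 84 is not a multiple of 11 (since 84 = 7·11 + 7), so 11 ∤ 84.

(⇒) fails and (⇐) fails.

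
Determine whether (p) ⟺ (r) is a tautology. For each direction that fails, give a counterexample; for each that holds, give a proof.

Both directions fail.

(→) This fails. Under p = T, r = F, the left side is true but the right side is false.

(←) This fails. Under p = F, r = T, the left side is false but the right side is true.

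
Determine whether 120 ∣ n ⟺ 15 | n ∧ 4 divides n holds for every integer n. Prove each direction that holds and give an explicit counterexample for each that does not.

(⇒) holds; (⇐) fails.

Forward direction. If 120 ∣ n, write n = 120q. Since 120 = 8·15, n = 15·(8q), so 15 ∣ n; and since 120 = 30·4, n = 4·(30q), so 4 ∣ n.

Converse. This fails: take n = 60. Both 15 ∣ 60 and 4 ∣ 60, yet 60 is not a multiple of 120 (since 60 = 0·120 + 60), so 120 ∤ 60.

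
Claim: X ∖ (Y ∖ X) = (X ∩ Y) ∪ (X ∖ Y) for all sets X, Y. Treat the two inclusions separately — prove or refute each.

Both inclusions hold; the sets are equal.

(⊆) Let x ∈ X ∖ (Y ∖ X). Then either x ∈ X and x ∉ Y; or x ∈ X ∩ Y. In each case x ∈ (X ∩ Y) ∪ (X ∖ Y), so X ∖ (Y ∖ X) ⊆ (X ∩ Y) ∪ (X ∖ Y).

(⊇) Let x ∈ (X ∩ Y) ∪ (X ∖ Y). Then either x ∈ X and x ∉ Y; or x ∈ X ∩ Y. In each case x ∈ X ∖ (Y ∖ X), so (X ∩ Y) ∪ (X ∖ Y) ⊆ X ∖ (Y ∖ X).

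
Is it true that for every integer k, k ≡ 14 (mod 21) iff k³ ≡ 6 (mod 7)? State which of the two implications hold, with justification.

(⇒) fails and (⇐) fails.

[⇒] This fails: take k = 14. Then 14 ≡ 14 (mod 21), but 14³ = 2744 ≡ 0 (mod 7), not 6.

[⇐] This fails: take k = 3. Then 3³ = 27 ≡ 6 (mod 7), yet 3 ≡ 3 (mod 21), not 14.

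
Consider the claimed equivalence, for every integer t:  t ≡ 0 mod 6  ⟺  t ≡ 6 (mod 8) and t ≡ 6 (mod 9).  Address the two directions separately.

Not equivalent: only (⇐) holds.

(←) If t ≡ 6 (mod 8) and t ≡ 6 (mod 9), then by the Chinese remainder theorem t ≡ 6 (mod 72). Since 6 ≡ 0 (mod 6) and 6 ∣ 72, we get t ≡ 0 (mod 6).

(→) This fails: t = 0 gives 0 ≡ 0 (mod 6) but 0 ≡ 0 (mod 8), so the conjunction on the right does not hold.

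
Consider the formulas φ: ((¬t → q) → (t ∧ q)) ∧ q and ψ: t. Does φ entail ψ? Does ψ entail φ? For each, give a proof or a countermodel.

Forward direction. Assume the antecedent. If q is true, the antecedent forces (q = T, t = T), and t holds there. If q is false, the antecedent cannot hold. Either way t holds.

Converse. This fails. Under q = F, t = T, the left side is false but the right side is true.

The forward direction holds; the converse fails.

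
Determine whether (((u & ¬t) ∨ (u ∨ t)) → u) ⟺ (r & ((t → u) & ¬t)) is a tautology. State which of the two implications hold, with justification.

Only the reverse direction holds.

(⇒) This fails. Under r = F, t = F, u = F, the left side is true but the right side is false.

(⇐) Assume the antecedent. If r is true, the antecedent forces (r = T, t = F, u = F) or (r = T, t = F, u = T), and ((u & ¬t) ∨ (u ∨ t)) → u holds there. If r is false, the antecedent cannot hold. Either way ((u & ¬t) ∨ (u ∨ t)) → u holds.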